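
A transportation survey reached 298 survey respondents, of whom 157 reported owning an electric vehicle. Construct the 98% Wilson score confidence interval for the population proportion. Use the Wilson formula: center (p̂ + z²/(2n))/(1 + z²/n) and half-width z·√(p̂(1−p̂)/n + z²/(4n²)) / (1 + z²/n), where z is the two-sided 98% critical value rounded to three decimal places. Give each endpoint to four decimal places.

Here p̂ = 157/298 = 0.52685 and z = 2.326 (z² = 5.410276).
Denominator 1 + z²/n = 1 + 5.410276/298 = 1.018155.
Center = (0.52685 + 0.009078)/1.018155 = 0.52637.
Radicand: p̂(1−p̂)/n + z²/(4n²) = 0.000836508 + 0.000015231 = 0.000851739.
Half-width = 2.326·√0.000851739/1.018155 = 0.06667.
CI: 0.52637 ± 0.06667 = (0.4597, 0.5930).

(0.4597, 0.5930)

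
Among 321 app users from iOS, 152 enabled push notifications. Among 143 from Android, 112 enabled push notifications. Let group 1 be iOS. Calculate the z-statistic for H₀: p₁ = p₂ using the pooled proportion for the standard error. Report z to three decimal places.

Sample proportions: p̂₁ = 152/321 = 0.47352 and p̂₂ = 112/143 = 0.78322.
Pooling: p̂ = 264/464 = 0.56897.
SE = √[p̂(1−p̂)(1/n₁+1/n₂)] = √[0.56897·0.43103·(1/321+1/143)] ≈ 0.049789.
z = -0.30970/0.049789 = -6.220.

z = -6.220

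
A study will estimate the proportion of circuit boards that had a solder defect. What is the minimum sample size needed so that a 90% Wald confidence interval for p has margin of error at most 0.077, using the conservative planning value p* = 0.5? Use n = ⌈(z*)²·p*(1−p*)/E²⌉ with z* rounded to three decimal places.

z* = 1.645 at the 90% level.
p*(1−p*) = 0.2500.
Required n before rounding: 2.706025 × 0.2500 / 0.077² = 114.101.
⌈114.101⌉ = 115.

n = 115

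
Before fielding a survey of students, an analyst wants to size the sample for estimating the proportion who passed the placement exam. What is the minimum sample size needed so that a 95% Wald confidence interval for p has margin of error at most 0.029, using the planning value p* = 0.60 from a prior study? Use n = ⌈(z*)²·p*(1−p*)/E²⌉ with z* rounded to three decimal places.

The 95% critical value is z* = 1.960.
p*(1−p*) = 0.60·0.40 = 0.2400.
Required n before rounding: 3.841600 × 0.2400 / 0.029² = 1096.295.
⌈1096.295⌉ = 1097.

n = 1097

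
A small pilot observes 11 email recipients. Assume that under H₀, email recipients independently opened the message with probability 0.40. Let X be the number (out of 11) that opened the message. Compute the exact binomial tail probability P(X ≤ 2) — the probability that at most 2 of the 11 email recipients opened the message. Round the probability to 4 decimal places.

X is binomial with n = 11 and p = 0.40.
P(X ≤ 2) = C(11,0)·0.40^0·0.60^11 + C(11,1)·0.40^1·0.60^10 + C(11,2)·0.40^2·0.60^9.
= 0.003628 + 0.026605 + 0.088684 = 0.1189.

P = 0.1189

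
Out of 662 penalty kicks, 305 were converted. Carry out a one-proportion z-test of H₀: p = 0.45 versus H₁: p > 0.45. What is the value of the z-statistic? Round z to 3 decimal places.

p̂ = 305/662 = 0.46073.
Under H₀, SE = √(p₀(1−p₀)/n) = √(0.45·0.55/662) = √0.000373867 = 0.019336.
Test statistic: z = 0.01073/0.019336 = 0.555.

z = 0.555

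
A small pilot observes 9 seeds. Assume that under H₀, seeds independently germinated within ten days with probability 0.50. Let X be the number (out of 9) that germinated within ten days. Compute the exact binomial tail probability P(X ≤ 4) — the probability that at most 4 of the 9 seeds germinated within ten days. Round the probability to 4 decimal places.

P = 0.5000

X ~ Binomial(n=9, p=0.50).
P(X ≤ 4) = Σ_{j=0}^{4} C(9,j)·0.50^j·0.50^{9−j}.
= 0.001953 + 0.017578 + 0.070312 + 0.164062 + 0.246094 = 0.5000.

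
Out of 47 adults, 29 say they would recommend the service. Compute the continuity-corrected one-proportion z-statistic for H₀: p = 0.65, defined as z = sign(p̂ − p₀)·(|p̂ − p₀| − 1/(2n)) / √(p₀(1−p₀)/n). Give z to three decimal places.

p̂ = 29/47 = 0.61702. p̂ − p₀ = -0.032979.
Continuity correction 1/(2n) = 1/94 = 0.010638.
Corrected numerator: |-0.032979| − 0.010638 = 0.022341.
Under H₀, SE = √(p₀(1−p₀)/n) = √(0.65·0.35/47) = √0.004840426 = 0.069573.
z = −0.022341/0.069573 = -0.321.

z = -0.321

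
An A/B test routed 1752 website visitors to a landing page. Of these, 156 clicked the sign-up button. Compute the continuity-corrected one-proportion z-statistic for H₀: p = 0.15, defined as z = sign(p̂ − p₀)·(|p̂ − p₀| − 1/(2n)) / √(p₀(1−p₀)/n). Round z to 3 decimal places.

p̂ = 156/1752 = 0.08904. p̂ − p₀ = -0.060959.
Continuity correction 1/(2n) = 1/3504 = 0.000285.
Corrected numerator: |-0.060959| − 0.000285 = 0.060674.
Under H₀, SE = √(p₀(1−p₀)/n) = √(0.15·0.85/1752) = √0.000072774 = 0.008531.
z = −0.060674/0.008531 = -7.112.

z = -7.112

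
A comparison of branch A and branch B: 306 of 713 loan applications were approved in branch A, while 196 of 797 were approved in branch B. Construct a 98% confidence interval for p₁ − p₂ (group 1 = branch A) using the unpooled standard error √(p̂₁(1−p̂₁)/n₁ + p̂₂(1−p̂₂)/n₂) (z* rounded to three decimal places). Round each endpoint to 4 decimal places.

(0.1274, 0.2391)

p̂₁ = 306/713 = 0.42917, p̂₂ = 196/797 = 0.24592; p̂₁ − p̂₂ = 0.18325.
Unpooled SE = √(p̂₁(1−p̂₁)/n₁ + p̂₂(1−p̂₂)/n₂) = √(0.000343595 + 0.000232678) = 0.024006.
The 98% critical value is z* = 2.326. Margin of error = 0.05584.
Interval: 0.18325 ± 0.05584 → (0.1274, 0.2391).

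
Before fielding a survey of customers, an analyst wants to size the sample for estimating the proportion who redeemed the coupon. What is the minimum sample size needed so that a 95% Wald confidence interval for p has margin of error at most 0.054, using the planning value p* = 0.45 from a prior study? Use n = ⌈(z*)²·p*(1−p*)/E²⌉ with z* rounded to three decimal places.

n = 327

For 95% confidence, z* = 1.960.
p*(1−p*) = 0.2475.
Required n before rounding: 3.841600 × 0.2475 / 0.054² = 326.062.
Rounding up, n = 327.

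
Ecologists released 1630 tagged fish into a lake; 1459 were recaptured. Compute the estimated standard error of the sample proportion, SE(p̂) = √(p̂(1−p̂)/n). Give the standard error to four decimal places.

SE = 0.0076

The sample proportion is 1459/1630 = 0.89509.
p̂(1−p̂) = 0.89509·0.10491 = 0.093904.
SE = √(0.093904/1630) = √0.000057610 = 0.0076.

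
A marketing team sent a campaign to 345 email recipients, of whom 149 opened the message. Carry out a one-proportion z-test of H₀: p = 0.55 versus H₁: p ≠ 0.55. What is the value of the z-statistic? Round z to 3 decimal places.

z = -4.410

The sample proportion is 149/345 = 0.43188.
Null standard error: √(0.55·0.45/345) = √0.000717391 = 0.026784.
Test statistic: z = -0.11812/0.026784 = -4.410.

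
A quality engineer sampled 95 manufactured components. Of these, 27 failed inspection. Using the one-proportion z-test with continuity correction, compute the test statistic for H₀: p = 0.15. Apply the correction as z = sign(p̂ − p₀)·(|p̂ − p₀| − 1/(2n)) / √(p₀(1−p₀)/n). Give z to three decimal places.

z = 3.520

p̂ = 27/95 = 0.28421. p̂ − p₀ = 0.134211.
1/(2n) = 0.005263.
Corrected numerator: |0.134211| − 0.005263 = 0.128948.
SE₀ = √(0.15·0.85/95) = 0.036635.
z = +0.128948/0.036635 = 3.520.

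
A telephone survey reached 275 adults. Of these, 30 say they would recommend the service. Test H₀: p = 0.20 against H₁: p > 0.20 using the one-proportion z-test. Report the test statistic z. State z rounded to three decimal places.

z = -3.769

Sample proportion p̂ = 30/275 = 0.10909.
SE₀ = √(0.20·0.80/275) = 0.024121.
Test statistic: z = -0.09091/0.024121 = -3.769.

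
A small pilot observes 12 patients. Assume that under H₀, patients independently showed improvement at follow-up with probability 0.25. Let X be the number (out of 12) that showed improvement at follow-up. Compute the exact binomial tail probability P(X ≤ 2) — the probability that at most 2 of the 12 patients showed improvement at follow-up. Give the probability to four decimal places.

X ~ Binomial(n=12, p=0.25).
P(X ≤ 2) = C(12,0)·0.25^0·0.75^12 + C(12,1)·0.25^1·0.75^11 + C(12,2)·0.25^2·0.75^10.
= 0.031676 + 0.126705 + 0.232293 = 0.3907.

P = 0.3907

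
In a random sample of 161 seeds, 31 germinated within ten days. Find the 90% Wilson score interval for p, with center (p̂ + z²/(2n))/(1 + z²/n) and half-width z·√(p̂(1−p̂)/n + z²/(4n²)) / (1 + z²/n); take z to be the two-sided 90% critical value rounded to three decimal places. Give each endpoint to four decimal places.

(0.1467, 0.2486)

Here p̂ = 31/161 = 0.19255 and z = 1.645 (z² = 2.706025).
Denominator 1 + z²/n = 1 + 2.706025/161 = 1.016808.
Adjusted center: (0.19255 + z²/(2n))/1.016808 = 0.19763.
Radicand: p̂(1−p̂)/n + z²/(4n²) = 0.000965667 + 0.000026099 = 0.000991766.
Half-width = z·√(radicand)/denom = 1.645·0.031492/1.016808 = 0.05095.
Interval: 0.19763 ± 0.05095 → (0.1467, 0.2486).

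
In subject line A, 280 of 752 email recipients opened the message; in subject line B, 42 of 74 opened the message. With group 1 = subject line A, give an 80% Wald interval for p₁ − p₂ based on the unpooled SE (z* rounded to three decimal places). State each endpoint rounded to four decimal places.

(-0.2724, -0.1180)

p̂₁ = 280/752 = 0.37234, p̂₂ = 42/74 = 0.56757; p̂₁ − p̂₂ = -0.19523.
Unpooled SE = √(p̂₁(1−p̂₁)/n₁ + p̂₂(1−p̂₂)/n₂) = √(0.000310775 + 0.003316684) = 0.060228.
For 80% confidence, z* = 1.282. Margin = 1.282·0.060228 = 0.07721.
Interval: -0.19523 ± 0.07721 → (-0.2724, -0.1180).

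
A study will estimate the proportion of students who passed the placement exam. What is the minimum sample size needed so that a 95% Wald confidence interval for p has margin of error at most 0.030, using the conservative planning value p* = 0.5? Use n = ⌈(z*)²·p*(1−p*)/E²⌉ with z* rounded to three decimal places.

The 95% critical value is z* = 1.960.
p*(1−p*) = 0.2500.
(z*)²·p*(1−p*)/E² = 3.841600·0.2500/0.000900 = 1067.111.
⌈1067.111⌉ = 1068.

n = 1068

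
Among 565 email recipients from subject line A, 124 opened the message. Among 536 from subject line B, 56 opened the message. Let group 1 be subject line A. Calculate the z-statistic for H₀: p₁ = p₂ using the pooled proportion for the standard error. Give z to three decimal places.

z = 5.157

Sample proportions: p̂₁ = 124/565 = 0.21947 and p̂₂ = 56/536 = 0.10448.
Pooling: p̂ = 180/1101 = 0.16349.
Pooled SE = √[0.1367595·0.00363558] ≈ 0.022298.
z = (p̂₁ − p̂₂)/SE = (0.21947 − 0.10448)/0.022298 = 0.11499/0.022298 = 5.157.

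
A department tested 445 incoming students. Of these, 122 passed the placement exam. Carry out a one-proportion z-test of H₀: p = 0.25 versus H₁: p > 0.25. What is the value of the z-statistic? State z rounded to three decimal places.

z = 1.177

The sample proportion is 122/445 = 0.27416.
Under H₀, SE = √(p₀(1−p₀)/n) = √(0.25·0.75/445) = √0.000421348 = 0.020527.
Test statistic: z = 0.02416/0.020527 = 1.177.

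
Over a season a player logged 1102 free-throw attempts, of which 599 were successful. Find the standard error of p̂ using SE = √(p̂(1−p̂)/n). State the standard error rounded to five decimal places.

SE = 0.01500

The sample proportion is 599/1102 = 0.54356.
p̂(1−p̂) = 0.54356·0.45644 = 0.248103.
SE = √(0.248103/1102) = √0.000225139 = 0.01500.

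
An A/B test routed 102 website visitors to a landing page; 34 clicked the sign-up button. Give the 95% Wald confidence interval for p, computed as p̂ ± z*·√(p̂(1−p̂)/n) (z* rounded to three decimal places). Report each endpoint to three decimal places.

The sample proportion is 34/102 = 0.33333.
SE(p̂) = √(0.33333·0.66667/102) = 0.046676.
For 95% confidence, z* = 1.960.
Margin = 1.960·0.046676 = 0.09148.
So the interval runs from 0.242 to 0.425.

(0.242, 0.425)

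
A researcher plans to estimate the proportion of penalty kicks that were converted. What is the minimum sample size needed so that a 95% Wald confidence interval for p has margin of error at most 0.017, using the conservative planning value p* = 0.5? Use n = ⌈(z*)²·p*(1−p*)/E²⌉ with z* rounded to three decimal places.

n = 3324

The 95% critical value is z* = 1.960.
p*(1−p*) = 0.2500.
(z*)²·p*(1−p*)/E² = 3.841600·0.2500/0.000289 = 3323.183.
⌈3323.183⌉ = 3324.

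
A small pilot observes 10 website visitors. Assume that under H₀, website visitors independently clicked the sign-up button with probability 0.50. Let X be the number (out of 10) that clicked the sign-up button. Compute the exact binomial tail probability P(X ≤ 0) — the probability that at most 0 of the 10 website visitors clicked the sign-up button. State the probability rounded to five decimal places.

P = 0.00098

X ~ Binomial(n=10, p=0.50).
P(X ≤ 0) = C(10,0)·0.50^0·0.50^10.
= 0.000977 = 0.00098.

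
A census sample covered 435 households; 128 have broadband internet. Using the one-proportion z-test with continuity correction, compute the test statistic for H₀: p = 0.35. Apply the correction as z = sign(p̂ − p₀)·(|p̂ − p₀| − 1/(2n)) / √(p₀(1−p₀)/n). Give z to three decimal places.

With x = 128 successes in n = 435, p̂ = 0.29425. p̂ − p₀ = -0.055747.
Continuity correction 1/(2n) = 1/870 = 0.001149.
Corrected numerator: |-0.055747| − 0.001149 = 0.054598.
Null standard error: √(0.35·0.65/435) = √0.000522989 = 0.022869.
z = −0.054598/0.022869 = -2.387.

z = -2.387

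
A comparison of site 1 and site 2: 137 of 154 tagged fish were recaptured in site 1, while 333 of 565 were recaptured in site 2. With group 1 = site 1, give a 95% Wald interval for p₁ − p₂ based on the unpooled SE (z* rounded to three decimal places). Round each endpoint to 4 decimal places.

(0.2362, 0.3642)

p̂₁ = 137/154 = 0.88961, p̂₂ = 333/565 = 0.58938; p̂₁ − p̂₂ = 0.30023.
SE = √(0.000637687 + 0.000428338) = √0.001066025 = 0.032650.
For 95% confidence, z* = 1.960. Margin of error = 0.06399.
So the interval runs from 0.2362 to 0.3642.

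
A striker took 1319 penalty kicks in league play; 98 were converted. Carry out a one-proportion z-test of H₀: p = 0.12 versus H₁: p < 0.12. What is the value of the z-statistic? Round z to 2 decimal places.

The sample proportion is 98/1319 = 0.07430.
Under H₀, SE = √(p₀(1−p₀)/n) = √(0.12·0.88/1319) = √0.000080061 = 0.008948.
Test statistic: z = -0.04570/0.008948 = -5.11.

z = -5.11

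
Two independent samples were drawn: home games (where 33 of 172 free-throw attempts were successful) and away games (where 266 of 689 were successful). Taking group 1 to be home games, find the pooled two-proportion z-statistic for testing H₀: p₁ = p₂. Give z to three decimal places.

p̂₁ = 33/172 = 0.19186, p̂₂ = 266/689 = 0.38607.
Pooling: p̂ = 299/861 = 0.34727.
SE = √[p̂(1−p̂)(1/n₁+1/n₂)] = √[0.34727·0.65273·(1/172+1/689)] ≈ 0.040582.
z = (p̂₁ − p̂₂)/SE = (0.19186 − 0.38607)/0.040582 = -0.19421/0.040582 = -4.786.

z = -4.786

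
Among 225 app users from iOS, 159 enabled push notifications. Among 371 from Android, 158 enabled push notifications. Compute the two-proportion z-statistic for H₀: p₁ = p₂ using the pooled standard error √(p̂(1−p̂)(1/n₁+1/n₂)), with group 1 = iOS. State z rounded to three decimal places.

z = 6.660

p̂₁ = 159/225 = 0.70667, p̂₂ = 158/371 = 0.42588.
Pooled p̂ = (159+158)/(225+371) = 317/596 = 0.53188.
SE = √[p̂(1−p̂)(1/n₁+1/n₂)] = √[0.53188·0.46812·(1/225+1/371)] ≈ 0.042163.
z = 0.28079/0.042163 = 6.660.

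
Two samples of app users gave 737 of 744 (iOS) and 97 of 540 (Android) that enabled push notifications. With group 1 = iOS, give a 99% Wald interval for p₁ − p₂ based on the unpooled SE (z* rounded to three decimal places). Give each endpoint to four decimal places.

p̂₁ = 0.99059, p̂₂ = 0.17963, so the observed difference is 0.81096.
Unpooled SE = √(p̂₁(1−p̂₁)/n₁ + p̂₂(1−p̂₂)/n₂) = √(0.000012527 + 0.000272894) = 0.016894.
z* = 2.576 at the 99% level. Margin of error = 0.04352.
CI: 0.81096 ± 0.04352 = (0.7674, 0.8545).

(0.7674, 0.8545)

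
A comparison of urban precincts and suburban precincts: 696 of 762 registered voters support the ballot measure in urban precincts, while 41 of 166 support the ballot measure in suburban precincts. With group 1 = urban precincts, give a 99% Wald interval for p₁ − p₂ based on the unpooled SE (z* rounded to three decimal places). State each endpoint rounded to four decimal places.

p̂₁ = 0.91339, p̂₂ = 0.24699, so the observed difference is 0.66640.
Unpooled SE = √(p̂₁(1−p̂₁)/n₁ + p̂₂(1−p̂₂)/n₂) = √(0.000103822 + 0.001120391) = 0.034989.
For 99% confidence, z* = 2.576. Margin of error = 0.09013.
Interval: 0.66640 ± 0.09013 → (0.5763, 0.7565).

(0.5763, 0.7565)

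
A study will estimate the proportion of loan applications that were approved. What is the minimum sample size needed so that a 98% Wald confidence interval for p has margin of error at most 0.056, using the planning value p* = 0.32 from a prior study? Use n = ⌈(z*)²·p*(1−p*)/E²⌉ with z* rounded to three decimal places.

The 98% critical value is z* = 2.326.
p*(1−p*) = 0.32·0.68 = 0.2176.
Required n before rounding: 5.410276 × 0.2176 / 0.056² = 375.407.
Rounding up, n = 376.

n = 376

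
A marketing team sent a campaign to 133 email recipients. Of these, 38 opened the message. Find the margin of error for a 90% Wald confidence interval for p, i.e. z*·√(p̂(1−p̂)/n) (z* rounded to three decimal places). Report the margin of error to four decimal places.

Sample proportion p̂ = 38/133 = 0.28571.
SE(p̂) = √(0.28571·0.71429/133) = 0.039172.
For 90% confidence, z* = 1.645.
ME = 1.645·0.039172 = 0.0644.

ME = 0.0644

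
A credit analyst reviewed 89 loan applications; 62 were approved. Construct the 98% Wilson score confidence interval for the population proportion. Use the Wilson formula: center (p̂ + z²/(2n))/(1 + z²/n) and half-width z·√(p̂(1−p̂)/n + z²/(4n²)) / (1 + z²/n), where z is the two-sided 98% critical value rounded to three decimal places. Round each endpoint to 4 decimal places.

Here p̂ = 62/89 = 0.69663 and z = 2.326 (z² = 5.410276).
Denominator 1 + z²/n = 1 + 5.410276/89 = 1.060790.
Adjusted center: (0.69663 + z²/(2n))/1.060790 = 0.68536.
Radicand: p̂(1−p̂)/n + z²/(4n²) = 0.002374572 + 0.000170757 = 0.002545329.
Half-width = 2.326·√0.002545329/1.060790 = 0.11062.
So the interval runs from 0.5747 to 0.7960.

(0.5747, 0.7960)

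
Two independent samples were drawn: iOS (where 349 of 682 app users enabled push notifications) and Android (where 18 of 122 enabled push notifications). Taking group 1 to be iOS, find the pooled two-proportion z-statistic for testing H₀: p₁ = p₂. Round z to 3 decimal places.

z = 7.438

Sample proportions: p̂₁ = 349/682 = 0.51173 and p̂₂ = 18/122 = 0.14754.
Pooled p̂ = (349+18)/(682+122) = 367/804 = 0.45647.
Pooled SE = √[0.2481049·0.00966300] ≈ 0.048964.
z = 0.36419/0.048964 = 7.438.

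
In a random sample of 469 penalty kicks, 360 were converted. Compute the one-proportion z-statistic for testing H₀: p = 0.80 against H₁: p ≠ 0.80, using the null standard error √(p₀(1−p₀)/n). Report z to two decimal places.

z = -1.75

Sample proportion p̂ = 360/469 = 0.76759.
SE₀ = √(0.80·0.20/469) = 0.018470.
z = (p̂ − p₀)/SE = (0.76759 − 0.80)/0.018470 = -1.75.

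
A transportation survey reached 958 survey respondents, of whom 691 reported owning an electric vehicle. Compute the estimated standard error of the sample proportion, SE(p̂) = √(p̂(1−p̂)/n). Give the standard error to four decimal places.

SE = 0.0145

With x = 691 successes in n = 958, p̂ = 0.72129.
p̂(1−p̂) = 0.72129·0.27871 = 0.201031.
Dividing by n and taking the root: √0.000209844 = 0.0145.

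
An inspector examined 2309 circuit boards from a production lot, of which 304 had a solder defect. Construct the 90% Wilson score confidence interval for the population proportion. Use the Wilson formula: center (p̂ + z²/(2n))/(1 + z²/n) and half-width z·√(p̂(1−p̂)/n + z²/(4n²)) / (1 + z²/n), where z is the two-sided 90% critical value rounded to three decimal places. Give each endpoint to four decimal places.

(0.1205, 0.1437)

p̂ = 304/2309 = 0.13166; z = 1.645, so z² = 2.706025.
Denominator 1 + z²/n = 1 + 2.706025/2309 = 1.001172.
Adjusted center: (0.13166 + z²/(2n))/1.001172 = 0.13209.
Radicand: p̂(1−p̂)/n + z²/(4n²) = 0.000049513 + 0.000000127 = 0.000049640.
Half-width = z·√(radicand)/denom = 1.645·0.007046/1.001172 = 0.01158.
Interval: 0.13209 ± 0.01158 → (0.1205, 0.1437).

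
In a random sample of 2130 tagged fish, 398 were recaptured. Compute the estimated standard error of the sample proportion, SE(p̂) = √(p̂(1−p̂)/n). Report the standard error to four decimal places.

Sample proportion p̂ = 398/2130 = 0.18685.
p̂(1−p̂) = 0.151937.
Dividing by n and taking the root: √0.000071332 = 0.0084.

SE = 0.0084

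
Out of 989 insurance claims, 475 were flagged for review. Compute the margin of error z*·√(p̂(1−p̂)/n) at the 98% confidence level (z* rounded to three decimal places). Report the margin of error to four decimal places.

ME = 0.0370

With x = 475 successes in n = 989, p̂ = 0.48028.
Standard error of p̂: √(0.249611/989) = √0.000252388 = 0.015887.
For 98% confidence, z* = 2.326.
So ME = 0.0370.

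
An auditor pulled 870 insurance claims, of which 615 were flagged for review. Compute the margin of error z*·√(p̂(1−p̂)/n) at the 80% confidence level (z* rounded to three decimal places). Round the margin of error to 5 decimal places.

Sample proportion p̂ = 615/870 = 0.70690.
SE = √(p̂(1−p̂)/n) = √(0.207194/870) = 0.015432.
For 80% confidence, z* = 1.282.
So ME = 0.01978.

ME = 0.01978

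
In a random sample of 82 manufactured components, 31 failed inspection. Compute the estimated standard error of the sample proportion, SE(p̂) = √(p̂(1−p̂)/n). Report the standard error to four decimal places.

The sample proportion is 31/82 = 0.37805.
p̂(1−p̂) = 0.235128.
SE = √(0.235128/82) = √0.002867415 = 0.0535.

SE = 0.0535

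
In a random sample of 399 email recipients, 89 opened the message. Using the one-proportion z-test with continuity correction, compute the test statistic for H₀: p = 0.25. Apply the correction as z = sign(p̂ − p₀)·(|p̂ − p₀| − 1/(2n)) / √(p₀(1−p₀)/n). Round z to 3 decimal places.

p̂ = 89/399 = 0.22306. p̂ − p₀ = -0.026942.
1/(2n) = 0.001253.
Corrected numerator: |-0.026942| − 0.001253 = 0.025689.
SE₀ = √(0.25·0.75/399) = 0.021678.
z = (−)0.025689/0.021678 = -1.185.

z = -1.185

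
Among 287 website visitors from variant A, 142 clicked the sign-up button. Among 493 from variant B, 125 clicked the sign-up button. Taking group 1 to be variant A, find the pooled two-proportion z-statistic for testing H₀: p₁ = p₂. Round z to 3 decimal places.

z = 6.847

p̂₁ = 142/287 = 0.49477, p̂₂ = 125/493 = 0.25355.
Pooling: p̂ = 267/780 = 0.34231.
SE = √[p̂(1−p̂)(1/n₁+1/n₂)] = √[0.34231·0.65769·(1/287+1/493)] ≈ 0.035229.
z = 0.24122/0.035229 = 6.847.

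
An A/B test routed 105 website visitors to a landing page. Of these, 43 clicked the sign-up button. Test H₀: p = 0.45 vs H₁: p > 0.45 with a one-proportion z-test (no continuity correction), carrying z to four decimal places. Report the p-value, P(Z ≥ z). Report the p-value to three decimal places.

p̂ = 43/105 = 0.40952.
SE₀ = √(0.45·0.55/105) = 0.048550.
Test statistic (full precision, shown to 4 dp): z = (43/105 − 0.45)/SE₀ ≈ -0.8337.
p-value = P(Z ≥ z) with z = -0.8337 → 0.798.

p-value = 0.798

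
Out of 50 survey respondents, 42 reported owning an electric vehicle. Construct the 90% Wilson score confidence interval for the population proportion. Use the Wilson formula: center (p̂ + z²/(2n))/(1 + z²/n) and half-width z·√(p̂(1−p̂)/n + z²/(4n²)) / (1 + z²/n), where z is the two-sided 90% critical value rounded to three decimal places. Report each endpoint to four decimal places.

p̂ = 42/50 = 0.84000; z = 1.645, so z² = 2.706025.
Denominator 1 + z²/n = 1 + 2.706025/50 = 1.054121.
Center = (0.84000 + 0.027060)/1.054121 = 0.82254.
Radicand: p̂(1−p̂)/n + z²/(4n²) = 0.002688000 + 0.000270603 = 0.002958603.
Half-width = z·√(radicand)/denom = 1.645·0.054393/1.054121 = 0.08488.
CI: 0.82254 ± 0.08488 = (0.7377, 0.9074).

(0.7377, 0.9074)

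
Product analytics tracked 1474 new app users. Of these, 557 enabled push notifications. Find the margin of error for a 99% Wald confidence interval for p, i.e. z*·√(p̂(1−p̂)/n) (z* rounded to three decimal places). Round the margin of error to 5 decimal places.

The sample proportion is 557/1474 = 0.37788.
SE(p̂) = √(0.37788·0.62212/1474) = 0.012629.
The 99% critical value is z* = 2.576.
Margin of error = z*·SE = 2.576 × 0.012629 = 0.03253.

ME = 0.03253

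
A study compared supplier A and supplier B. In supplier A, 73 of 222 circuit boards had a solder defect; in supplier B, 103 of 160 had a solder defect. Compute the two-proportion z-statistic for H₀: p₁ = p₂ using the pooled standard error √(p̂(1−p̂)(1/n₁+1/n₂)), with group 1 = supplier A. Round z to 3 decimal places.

z = -6.092

p̂₁ = 73/222 = 0.32883, p̂₂ = 103/160 = 0.64375.
Pooling: p̂ = 176/382 = 0.46073.
SE = √[p̂(1−p̂)(1/n₁+1/n₂)] = √[0.46073·0.53927·(1/222+1/160)] ≈ 0.051692.
z = (p̂₁ − p̂₂)/SE = (0.32883 − 0.64375)/0.051692 = -0.31492/0.051692 = -6.092.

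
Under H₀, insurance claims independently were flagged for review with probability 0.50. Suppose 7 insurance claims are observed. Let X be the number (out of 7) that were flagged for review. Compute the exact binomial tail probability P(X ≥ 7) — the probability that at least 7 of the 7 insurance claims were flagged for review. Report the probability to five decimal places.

X ~ Binomial(n=7, p=0.50).
P(X ≥ 7) = C(7,7)·0.50^7·0.50^0.
= 0.007812 = 0.00781.

P = 0.00781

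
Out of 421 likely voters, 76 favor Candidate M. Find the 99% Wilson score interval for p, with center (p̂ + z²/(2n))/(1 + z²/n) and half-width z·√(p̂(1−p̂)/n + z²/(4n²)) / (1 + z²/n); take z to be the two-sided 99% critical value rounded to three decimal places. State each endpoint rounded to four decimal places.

Here p̂ = 76/421 = 0.18052 and z = 2.576 (z² = 6.635776).
Denominator 1 + z²/n = 1 + 6.635776/421 = 1.015762.
Center = (0.18052 + 0.007881)/1.015762 = 0.18548.
Radicand: p̂(1−p̂)/n + z²/(4n²) = 0.000351388 + 0.000009360 = 0.000360748.
Half-width = 2.576·√0.000360748/1.015762 = 0.04817.
CI: 0.18548 ± 0.04817 = (0.1373, 0.2336).

(0.1373, 0.2336)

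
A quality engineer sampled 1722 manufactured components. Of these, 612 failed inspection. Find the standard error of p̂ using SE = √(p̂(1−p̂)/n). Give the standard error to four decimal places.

SE = 0.0115

p̂ = 612/1722 = 0.35540.
p̂(1−p̂) = 0.229091.
SE = √(0.229091/1722) = 0.0115.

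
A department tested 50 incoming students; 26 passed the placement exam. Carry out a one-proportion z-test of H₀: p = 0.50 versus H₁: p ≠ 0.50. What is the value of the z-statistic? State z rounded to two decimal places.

Sample proportion p̂ = 26/50 = 0.52000.
Under H₀, SE = √(p₀(1−p₀)/n) = √(0.50·0.50/50) = √0.005000000 = 0.070711.
z = (0.52000 − 0.50)/0.070711 = 0.02000/0.070711 = 0.28.

z = 0.28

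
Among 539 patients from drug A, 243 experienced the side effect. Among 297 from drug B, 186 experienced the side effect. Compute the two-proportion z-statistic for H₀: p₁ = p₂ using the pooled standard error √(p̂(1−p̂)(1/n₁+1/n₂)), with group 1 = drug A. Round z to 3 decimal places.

p̂₁ = 243/539 = 0.45083, p̂₂ = 186/297 = 0.62626.
Pooling: p̂ = 429/836 = 0.51316.
SE = √[p̂(1−p̂)(1/n₁+1/n₂)] = √[0.51316·0.48684·(1/539+1/297)] ≈ 0.036120.
z = -0.17543/0.036120 = -4.857.

z = -4.857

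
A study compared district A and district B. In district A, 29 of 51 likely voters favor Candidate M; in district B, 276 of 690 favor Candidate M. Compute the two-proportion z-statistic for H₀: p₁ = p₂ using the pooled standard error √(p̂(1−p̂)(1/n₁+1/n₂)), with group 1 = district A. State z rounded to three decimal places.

z = 2.361

Sample proportions: p̂₁ = 29/51 = 0.56863 and p̂₂ = 276/690 = 0.40000.
Pooling: p̂ = 305/741 = 0.41161.
SE = √[p̂(1−p̂)(1/n₁+1/n₂)] = √[0.41161·0.58839·(1/51+1/690)] ≈ 0.071413.
z = 0.16863/0.071413 = 2.361.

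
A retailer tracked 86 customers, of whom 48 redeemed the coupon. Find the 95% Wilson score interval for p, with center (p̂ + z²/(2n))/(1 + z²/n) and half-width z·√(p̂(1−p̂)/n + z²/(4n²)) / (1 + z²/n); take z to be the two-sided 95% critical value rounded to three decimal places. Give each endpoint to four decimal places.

(0.4529, 0.6584)

Here p̂ = 48/86 = 0.55814 and z = 1.960 (z² = 3.841600).
1 + z²/n = 1.044670.
Adjusted center: (0.55814 + z²/(2n))/1.044670 = 0.55565.
Radicand: p̂(1−p̂)/n + z²/(4n²) = 0.002867672 + 0.000129854 = 0.002997526.
Half-width = 1.960·√0.002997526/1.044670 = 0.10272.
So the interval runs from 0.4529 to 0.6584.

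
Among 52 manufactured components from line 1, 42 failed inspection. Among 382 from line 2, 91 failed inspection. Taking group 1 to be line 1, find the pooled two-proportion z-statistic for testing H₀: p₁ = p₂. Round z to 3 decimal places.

z = 8.357

Sample proportions: p̂₁ = 42/52 = 0.80769 and p̂₂ = 91/382 = 0.23822.
Pooling: p̂ = 133/434 = 0.30645.
SE = √[p̂(1−p̂)(1/n₁+1/n₂)] = √[0.30645·0.69355·(1/52+1/382)] ≈ 0.068145.
z = (p̂₁ − p̂₂)/SE = (0.80769 − 0.23822)/0.068145 = 0.56947/0.068145 = 8.357.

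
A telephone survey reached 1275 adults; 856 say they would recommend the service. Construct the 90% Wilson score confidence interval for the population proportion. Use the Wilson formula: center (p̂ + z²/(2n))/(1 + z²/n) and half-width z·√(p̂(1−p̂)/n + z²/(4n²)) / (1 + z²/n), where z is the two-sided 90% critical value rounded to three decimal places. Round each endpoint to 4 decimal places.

(0.6494, 0.6926)

Here p̂ = 856/1275 = 0.67137 and z = 1.645 (z² = 2.706025).
1 + z²/n = 1.002122.
Adjusted center: (0.67137 + z²/(2n))/1.002122 = 0.67101.
Radicand: p̂(1−p̂)/n + z²/(4n²) = 0.000173044 + 0.000000416 = 0.000173460.
Half-width = z·√(radicand)/denom = 1.645·0.013170/1.002122 = 0.02162.
CI: 0.67101 ± 0.02162 = (0.6494, 0.6926).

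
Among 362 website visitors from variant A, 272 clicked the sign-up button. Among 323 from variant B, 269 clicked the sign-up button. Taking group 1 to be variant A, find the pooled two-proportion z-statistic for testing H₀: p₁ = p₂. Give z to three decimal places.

z = -2.611

Sample proportions: p̂₁ = 272/362 = 0.75138 and p̂₂ = 269/323 = 0.83282.
Pooling: p̂ = 541/685 = 0.78978.
Pooled SE = √[0.1660270·0.00585841] ≈ 0.031187.
z = (p̂₁ − p̂₂)/SE = (0.75138 − 0.83282)/0.031187 = -0.08144/0.031187 = -2.611.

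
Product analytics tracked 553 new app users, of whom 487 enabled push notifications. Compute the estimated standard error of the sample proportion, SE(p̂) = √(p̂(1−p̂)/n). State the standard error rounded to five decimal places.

SE = 0.01379

The sample proportion is 487/553 = 0.88065.
p̂(1−p̂) = 0.88065·0.11935 = 0.105106.
SE = √(0.105106/553) = √0.000190065 = 0.01379.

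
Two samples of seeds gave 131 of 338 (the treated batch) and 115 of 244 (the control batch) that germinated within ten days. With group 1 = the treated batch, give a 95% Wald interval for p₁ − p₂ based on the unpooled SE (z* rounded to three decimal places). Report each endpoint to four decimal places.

(-0.1651, -0.0024)

p̂₁ = 0.38757, p̂₂ = 0.47131, so the observed difference is -0.08374.
SE = √(0.000702250 + 0.001021217) = √0.001723467 = 0.041515.
For 95% confidence, z* = 1.960. Margin = 1.960·0.041515 = 0.08137.
Interval: -0.08374 ± 0.08137 → (-0.1651, -0.0024).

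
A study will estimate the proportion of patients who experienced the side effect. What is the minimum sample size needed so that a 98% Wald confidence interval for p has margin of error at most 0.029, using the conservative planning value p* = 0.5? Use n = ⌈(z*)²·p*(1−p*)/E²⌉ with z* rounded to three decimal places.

z* = 2.326 at the 98% level.
p*(1−p*) = 0.2500.
(z*)²·p*(1−p*)/E² = 5.410276·0.2500/0.000841 = 1608.287.
⌈1608.287⌉ = 1609.

n = 1609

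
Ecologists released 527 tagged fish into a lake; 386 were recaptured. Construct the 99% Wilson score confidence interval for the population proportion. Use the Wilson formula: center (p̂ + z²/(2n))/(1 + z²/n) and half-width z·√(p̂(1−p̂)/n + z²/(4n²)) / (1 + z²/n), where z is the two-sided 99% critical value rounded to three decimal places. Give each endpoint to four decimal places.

(0.6801, 0.7790)

Here p̂ = 386/527 = 0.73245 and z = 2.576 (z² = 6.635776).
Denominator 1 + z²/n = 1 + 6.635776/527 = 1.012592.
Adjusted center: (0.73245 + z²/(2n))/1.012592 = 0.72956.
Radicand: p̂(1−p̂)/n + z²/(4n²) = 0.000371856 + 0.000005973 = 0.000377829.
Half-width = z·√(radicand)/denom = 2.576·0.019438/1.012592 = 0.04945.
CI: 0.72956 ± 0.04945 = (0.6801, 0.7790).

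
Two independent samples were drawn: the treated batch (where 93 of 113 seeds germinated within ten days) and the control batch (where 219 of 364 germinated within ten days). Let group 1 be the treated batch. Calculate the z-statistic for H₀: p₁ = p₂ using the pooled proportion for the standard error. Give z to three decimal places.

z = 4.321

Sample proportions: p̂₁ = 93/113 = 0.82301 and p̂₂ = 219/364 = 0.60165.
Pooled p̂ = (93+219)/(113+364) = 312/477 = 0.65409.
SE = √[p̂(1−p̂)(1/n₁+1/n₂)] = √[0.65409·0.34591·(1/113+1/364)] ≈ 0.051224.
z = 0.22136/0.051224 = 4.321.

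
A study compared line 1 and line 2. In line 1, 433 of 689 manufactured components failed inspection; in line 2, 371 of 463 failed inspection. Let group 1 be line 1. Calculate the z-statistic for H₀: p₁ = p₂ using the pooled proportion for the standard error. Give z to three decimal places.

z = -6.264

Sample proportions: p̂₁ = 433/689 = 0.62845 and p̂₂ = 371/463 = 0.80130.
Pooled p̂ = (433+371)/(689+463) = 804/1152 = 0.69792.
Pooled SE = √[0.2108290·0.00361121] ≈ 0.027593.
z = (p̂₁ − p̂₂)/SE = (0.62845 − 0.80130)/0.027593 = -0.17285/0.027593 = -6.264.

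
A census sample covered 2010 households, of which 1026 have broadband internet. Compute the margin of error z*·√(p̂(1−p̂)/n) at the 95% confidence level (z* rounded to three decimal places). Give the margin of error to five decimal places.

ME = 0.02185

With x = 1026 successes in n = 2010, p̂ = 0.51045.
Standard error of p̂: √(0.249891/2010) = √0.000124324 = 0.011150.
z* = 1.960 at the 95% level.
Margin of error = z*·SE = 1.960 × 0.011150 = 0.02185.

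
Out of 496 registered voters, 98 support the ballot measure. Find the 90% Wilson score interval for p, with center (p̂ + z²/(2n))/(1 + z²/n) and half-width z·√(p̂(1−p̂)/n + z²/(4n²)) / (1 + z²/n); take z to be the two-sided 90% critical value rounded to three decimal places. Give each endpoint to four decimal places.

(0.1698, 0.2286)

p̂ = 98/496 = 0.19758; z = 1.645, so z² = 2.706025.
Denominator 1 + z²/n = 1 + 2.706025/496 = 1.005456.
Adjusted center: (0.19758 + z²/(2n))/1.005456 = 0.19922.
Radicand: p̂(1−p̂)/n + z²/(4n²) = 0.000319642 + 0.000002750 = 0.000322392.
Half-width = 1.645·√0.000322392/1.005456 = 0.02938.
CI: 0.19922 ± 0.02938 = (0.1698, 0.2286).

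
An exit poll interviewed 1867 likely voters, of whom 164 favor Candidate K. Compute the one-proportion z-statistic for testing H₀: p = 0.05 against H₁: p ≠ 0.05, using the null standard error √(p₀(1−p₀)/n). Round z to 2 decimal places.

z = 7.50

The sample proportion is 164/1867 = 0.08784.
Under H₀, SE = √(p₀(1−p₀)/n) = √(0.05·0.95/1867) = √0.000025442 = 0.005044.
z = (p̂ − p₀)/SE = (0.08784 − 0.05)/0.005044 = 7.50.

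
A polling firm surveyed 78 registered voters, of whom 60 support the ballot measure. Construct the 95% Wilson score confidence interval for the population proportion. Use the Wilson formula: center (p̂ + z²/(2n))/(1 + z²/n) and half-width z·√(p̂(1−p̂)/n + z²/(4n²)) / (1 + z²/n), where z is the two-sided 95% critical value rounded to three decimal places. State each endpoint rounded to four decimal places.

Here p̂ = 60/78 = 0.76923 and z = 1.960 (z² = 3.841600).
Denominator 1 + z²/n = 1 + 3.841600/78 = 1.049251.
Adjusted center: (0.76923 + z²/(2n))/1.049251 = 0.75659.
Radicand: p̂(1−p̂)/n + z²/(4n²) = 0.002275831 + 0.000157857 = 0.002433688.
Half-width = 1.960·√0.002433688/1.049251 = 0.09215.
Interval: 0.75659 ± 0.09215 → (0.6644, 0.8487).

(0.6644, 0.8487)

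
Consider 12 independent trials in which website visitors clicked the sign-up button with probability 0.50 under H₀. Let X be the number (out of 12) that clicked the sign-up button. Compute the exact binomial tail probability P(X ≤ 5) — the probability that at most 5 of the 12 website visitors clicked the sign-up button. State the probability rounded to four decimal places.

X ~ Binomial(n=12, p=0.50).
P(X ≤ 5) = Σ_{j=0}^{5} C(12,j)·0.50^j·0.50^{12−j}.
= 0.000244 + 0.002930 + 0.016113 + 0.053711 + 0.120850 + 0.193359 = 0.3872.

P = 0.3872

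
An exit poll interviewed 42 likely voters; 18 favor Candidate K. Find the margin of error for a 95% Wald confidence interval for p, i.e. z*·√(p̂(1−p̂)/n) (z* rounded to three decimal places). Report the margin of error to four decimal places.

The sample proportion is 18/42 = 0.42857.
SE(p̂) = √(0.42857·0.57143/42) = 0.076360.
For 95% confidence, z* = 1.960.
Margin of error = z*·SE = 1.960 × 0.076360 = 0.1497.

ME = 0.1497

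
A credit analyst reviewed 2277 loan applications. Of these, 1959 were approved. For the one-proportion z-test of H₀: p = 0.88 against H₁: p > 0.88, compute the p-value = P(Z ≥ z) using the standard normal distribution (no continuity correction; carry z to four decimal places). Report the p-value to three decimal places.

p̂ = 1959/2277 = 0.86034.
SE₀ = √(0.88·0.12/2277) = 0.006810.
z = (p̂ − p₀)/SE = (1959/2277 − 0.88)/0.006810 ≈ -2.8865.
p-value = P(Z ≥ z) with z = -2.8865 → 0.998.

p-value = 0.998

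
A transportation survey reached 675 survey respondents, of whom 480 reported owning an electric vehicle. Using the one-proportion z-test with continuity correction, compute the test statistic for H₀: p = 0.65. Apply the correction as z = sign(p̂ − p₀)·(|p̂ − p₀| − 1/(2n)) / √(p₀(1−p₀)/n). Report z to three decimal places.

z = 3.288

The sample proportion is 480/675 = 0.71111. p̂ − p₀ = 0.061111.
1/(2n) = 0.000741.
Corrected numerator: |0.061111| − 0.000741 = 0.060370.
Null standard error: √(0.65·0.35/675) = √0.000337037 = 0.018359.
z = +0.060370/0.018359 = 3.288.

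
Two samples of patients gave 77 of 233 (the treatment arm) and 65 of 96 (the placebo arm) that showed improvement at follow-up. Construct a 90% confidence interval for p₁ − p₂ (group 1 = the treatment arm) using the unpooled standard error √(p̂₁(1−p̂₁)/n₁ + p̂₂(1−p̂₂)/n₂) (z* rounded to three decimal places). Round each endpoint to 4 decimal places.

(-0.4401, -0.2532)

p̂₁ = 77/233 = 0.33047, p̂₂ = 65/96 = 0.67708; p̂₁ − p̂₂ = -0.34661.
Unpooled SE = √(p̂₁(1−p̂₁)/n₁ + p̂₂(1−p̂₂)/n₂) = √(0.000949615 + 0.002277516) = 0.056808.
For 90% confidence, z* = 1.645. Margin of error = 0.09345.
Interval: -0.34661 ± 0.09345 → (-0.4401, -0.2532).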